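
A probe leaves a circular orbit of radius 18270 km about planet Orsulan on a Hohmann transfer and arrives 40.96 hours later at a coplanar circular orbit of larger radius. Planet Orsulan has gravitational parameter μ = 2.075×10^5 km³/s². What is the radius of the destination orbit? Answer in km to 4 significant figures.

r₂ = 1.358×10^5 km

Transfer time t = 40.96 hours = 1.47456×10^5 s, and t = π√(a_t³/μ).
So a_t = (μ t²/π²)^(1/3) = (2.075×10^5 × (1.47456×10^5)² / π²)^(1/3) = 77034 km.
Since a_t = (r₁ + r₂)/2, r₂ = 2a_t − r₁ = 2×77034 − 18270 = 1.35798×10^5 km.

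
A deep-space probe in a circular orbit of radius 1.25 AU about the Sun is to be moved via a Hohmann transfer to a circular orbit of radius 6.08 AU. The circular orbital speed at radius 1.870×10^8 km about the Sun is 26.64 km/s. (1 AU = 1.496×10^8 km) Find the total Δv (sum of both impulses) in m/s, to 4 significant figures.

Δv = 12700 m/s

From the circular-orbit relation v² = μ/r at r = 1.870×10^8 km: μ = v²r = (26.64)² × 1.870×10^8 = 1.32712×10^11 km³/s².
In km: r₁ = 1.25 × 1.496×10^8 = 1.870×10^8 km; r₂ = 6.08 × 1.496×10^8 = 9.09568×10^8 km.
Semi-major axis of the transfer orbit: a_t = (1.870×10^8 + 9.09568×10^8)/2 = 5.48284×10^8 km.
Circular speed at r₁: v₁ = √(μ/r₁) = √(1.32712×10^11/1.870×10^8) = 26.640 km/s.
Transfer-orbit speed at r₁ (v² = μ(2/r − 1/a)): v_p = √[μ(2/r₁ − 1/a_t)] = 34.312 km/s.
First burn Δv₁ = |v_p − v₁| = 7.672 km/s.
At r₂, v₂ = √(μ/r₂) = 12.079 km/s.
Transfer-orbit speed at r₂: v_a = √[μ(2/r₂ − 1/a_t)] = 7.0543 km/s.
Second burn Δv₂ = |v₂ − v_a| = 5.025 km/s.
Δv = Δv₁ + Δv₂ = 7.672 + 5.025 = 12.70 km/s.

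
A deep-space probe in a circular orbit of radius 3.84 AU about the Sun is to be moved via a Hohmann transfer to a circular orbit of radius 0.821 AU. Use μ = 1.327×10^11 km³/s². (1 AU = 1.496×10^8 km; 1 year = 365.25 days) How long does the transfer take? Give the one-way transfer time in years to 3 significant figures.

t = 1.78 years

In km: r₁ = 3.84 × 1.496×10^8 = 5.74464×10^8 km; r₂ = 0.821 × 1.496×10^8 = 1.228216×10^8 km.
Transfer-ellipse semi-major axis a_t = (r₁ + r₂)/2 = (5.74464×10^8 + 1.228216×10^8)/2 = 3.486428×10^8 km.
Half the transfer-orbit period gives t = π√(a_t³/μ) = 5.614×10^7 s.
Converting: 5.614×10^7 s ÷ 3.15576×10^7 s/year (365.25 × 86400) = 1.78 years.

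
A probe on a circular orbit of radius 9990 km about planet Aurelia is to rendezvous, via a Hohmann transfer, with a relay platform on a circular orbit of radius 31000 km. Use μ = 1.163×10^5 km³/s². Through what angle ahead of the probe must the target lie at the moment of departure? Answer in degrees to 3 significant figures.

φ = 83.2°

Transfer-ellipse semi-major axis a_t = (r₁ + r₂)/2 = (9990 + 31000)/2 = 20495 km.
Transfer time t = π√(a_t³/μ) = 27030 s.
Target angular speed ω₂ = √(μ/r₂³) = 6.248×10^-5 rad/s.
Angle swept by the target during transfer: ω₂·t = 1.6888 rad = 96.76°.
Arrival is 180° from departure on the ellipse, so φ = 180° − 96.76° = 83.2°.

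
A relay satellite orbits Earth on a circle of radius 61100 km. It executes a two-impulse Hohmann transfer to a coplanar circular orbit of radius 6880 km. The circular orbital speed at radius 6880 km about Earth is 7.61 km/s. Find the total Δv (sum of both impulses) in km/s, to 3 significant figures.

From the circular-orbit relation v² = μ/r at r = 6880 km: μ = v²r = (7.61)² × 6880 = 3.98435×10^5 km³/s².
Transfer-ellipse semi-major axis a_t = (r₁ + r₂)/2 = (61100 + 6880)/2 = 33990 km.
At r₁ the circular-orbit speed is v₁ = √(μ/r₁) = 2.554 km/s.
Transfer-orbit speed at r₁ (v² = μ(2/r − 1/a)): v_a = √[μ(2/r₁ − 1/a_t)] = 1.149 km/s.
First burn Δv₁ = |v_a − v₁| = 1.405 km/s.
At r₂, v₂ = √(μ/r₂) = 7.6100 km/s.
Transfer-orbit speed at r₂: v_p = √[μ(2/r₂ − 1/a_t)] = 10.203 km/s.
Second burn Δv₂ = |v₂ − v_p| = 2.593 km/s.
Total Δv = Δv₁ + Δv₂ = 3.998 km/s.

Δv = 4.00 km/s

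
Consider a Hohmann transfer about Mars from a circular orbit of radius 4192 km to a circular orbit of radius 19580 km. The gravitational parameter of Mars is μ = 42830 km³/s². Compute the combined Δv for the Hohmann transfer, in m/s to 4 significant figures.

Δv = 1507 m/s

The Hohmann ellipse has a_t = (r₁ + r₂)/2 = 11886 km.
Circular speed at r₁: v₁ = √(μ/r₁) = √(42830/4192) = 3.1964 km/s.
On the transfer ellipse at r₁, vis-viva equation gives v_p = √[μ(2/r₁ − 1/a_t)] = 4.1025 km/s.
First burn Δv₁ = |v_p − v₁| = 0.9061 km/s.
Circular speed at r₂: v₂ = √(μ/r₂) = 1.479 km/s.
Transfer-orbit speed at r₂: v_a = √[μ(2/r₂ − 1/a_t)] = 0.8783 km/s.
Second burn Δv₂ = |v₂ − v_a| = 0.6007 km/s.
Δv = Δv₁ + Δv₂ = 0.9061 + 0.6007 = 1.507 km/s.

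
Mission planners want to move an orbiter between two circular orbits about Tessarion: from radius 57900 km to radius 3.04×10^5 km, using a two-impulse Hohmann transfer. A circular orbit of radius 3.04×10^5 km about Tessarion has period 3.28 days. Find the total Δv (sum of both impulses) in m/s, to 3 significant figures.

Δv = 7500 m/s

From Kepler's third law T² = 4π²r³/μ at r = 3.04×10^5 km, T = 3.28 days = 3.28 × 86400 s = 2.83392×10^5 s: μ = 4π²r³/T² = 1.38104×10^7 km³/s².
The Hohmann ellipse has a_t = (r₁ + r₂)/2 = 1.8095×10^5 km.
Circular speed at r₁: v₁ = √(μ/r₁) = √(1.38104×10^7/57900) = 15.444 km/s.
Transfer-orbit speed at r₁ (v² = μ(2/r − 1/a)): v_p = √[μ(2/r₁ − 1/a_t)] = 20.018 km/s.
First burn Δv₁ = |v_p − v₁| = 4.574 km/s.
At r₂, v₂ = √(μ/r₂) = 6.740 km/s.
Transfer-orbit speed at r₂: v_a = √[μ(2/r₂ − 1/a_t)] = 3.813 km/s.
Second burn Δv₂ = |v₂ − v_a| = 2.927 km/s.
Total Δv = Δv₁ + Δv₂ = 7.501 km/s.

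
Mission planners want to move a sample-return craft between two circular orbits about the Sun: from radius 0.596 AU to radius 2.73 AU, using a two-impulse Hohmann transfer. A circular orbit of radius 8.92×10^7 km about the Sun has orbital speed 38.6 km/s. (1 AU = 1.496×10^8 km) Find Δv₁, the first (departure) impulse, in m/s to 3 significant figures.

Δv₁ = 10900 m/s

From the circular-orbit relation v² = μ/r at r = 8.92×10^7 km: μ = v²r = (38.6)² × 8.92×10^7 = 1.32904×10^11 km³/s².
In km: r₁ = 0.596 × 1.496×10^8 = 8.91616×10^7 km; r₂ = 2.73 × 1.496×10^8 = 4.08408×10^8 km.
The Hohmann ellipse has a_t = (r₁ + r₂)/2 = 2.487848×10^8 km.
On the circular orbit at r = 8.91616×10^7 km, v_c = √(μ/r) = 38.61 km/s.
Transfer-orbit speed at the same r (vis-viva, a = a_t): v_t = √[μ(2/r − 1/a_t)] = 49.47 km/s.
Δv₁ = |v_t − v_c| = |49.47 − 38.61| = 10.86 km/s.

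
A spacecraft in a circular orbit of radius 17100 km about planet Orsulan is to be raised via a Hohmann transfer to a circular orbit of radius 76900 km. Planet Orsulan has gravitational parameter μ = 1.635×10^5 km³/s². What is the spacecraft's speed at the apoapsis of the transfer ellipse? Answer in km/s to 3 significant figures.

v = 0.880 km/s

Semi-major axis of the transfer orbit: a_t = (17100 + 76900)/2 = 47000 km.
At apoapsis, r = 76900 km.
Vis-viva: v = √[μ(2/r − 1/a_t)] = √[1.635×10^5 × (2/76900 − 1/47000)] = 0.8795 km/s.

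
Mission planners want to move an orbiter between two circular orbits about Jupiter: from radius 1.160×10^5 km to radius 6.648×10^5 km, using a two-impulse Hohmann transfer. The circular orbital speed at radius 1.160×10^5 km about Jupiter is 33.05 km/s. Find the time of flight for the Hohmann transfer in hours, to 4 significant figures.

From the circular-orbit relation v² = μ/r at r = 1.160×10^5 km: μ = v²r = (33.05)² × 1.160×10^5 = 1.26707×10^8 km³/s².
Transfer-ellipse semi-major axis a_t = (r₁ + r₂)/2 = (1.160×10^5 + 6.648×10^5)/2 = 3.904×10^5 km.
By Kepler's third law the transfer-orbit period is T = 2π√(a_t³/μ), so t = T/2 = 68080 s.
Converting: 68080 s ÷ 3600 s/hour = 18.91 hours.

t = 18.91 hours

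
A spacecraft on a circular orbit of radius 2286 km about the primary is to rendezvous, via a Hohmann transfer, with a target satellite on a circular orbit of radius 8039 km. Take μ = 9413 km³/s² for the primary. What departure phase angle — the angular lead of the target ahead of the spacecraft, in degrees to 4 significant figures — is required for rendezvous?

Transfer-ellipse semi-major axis a_t = (r₁ + r₂)/2 = (2286 + 8039)/2 = 5162.5 km.
Transfer time t = π√(a_t³/μ) = 12011 s.
Target angular speed ω₂ = √(μ/r₂³) = 1.3460×10^-4 rad/s.
Angle swept by the target during transfer: ω₂·t = 1.6167 rad = 92.63°.
The spacecraft traverses 180° on the transfer ellipse, so the target must lead by 180° − 92.63° = 87.37°.

φ = 87.37°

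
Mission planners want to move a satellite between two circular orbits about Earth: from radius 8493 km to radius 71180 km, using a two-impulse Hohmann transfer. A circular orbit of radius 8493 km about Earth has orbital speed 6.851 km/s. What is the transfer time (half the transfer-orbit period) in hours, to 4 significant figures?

t = 10.99 hours

From the circular-orbit relation v² = μ/r at r = 8493 km: μ = v²r = (6.851)² × 8493 = 3.98629×10^5 km³/s².
The Hohmann ellipse has a_t = (r₁ + r₂)/2 = 39836.5 km.
Half the transfer-orbit period gives t = π√(a_t³/μ) = 39560 s.
Converting: 39560 s ÷ 3600 s/hour = 10.99 hours.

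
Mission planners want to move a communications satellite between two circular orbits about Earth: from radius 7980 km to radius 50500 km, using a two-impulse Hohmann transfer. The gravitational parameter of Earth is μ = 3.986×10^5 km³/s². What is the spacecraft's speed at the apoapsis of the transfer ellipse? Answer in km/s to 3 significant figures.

Transfer-ellipse semi-major axis a_t = (r₁ + r₂)/2 = (7980 + 50500)/2 = 29240 km.
The apoapsis of the transfer ellipse is at r = 50500 km.
Applying v² = μ(2/r − 1/a_t): v = 1.468 km/s.

v = 1.47 km/s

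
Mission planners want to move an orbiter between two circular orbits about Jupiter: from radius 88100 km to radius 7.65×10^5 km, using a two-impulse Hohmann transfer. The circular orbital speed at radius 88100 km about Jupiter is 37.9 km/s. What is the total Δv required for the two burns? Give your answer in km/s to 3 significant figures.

Δv = 19.9 km/s

From the circular-orbit relation v² = μ/r at r = 88100 km: μ = v²r = (37.9)² × 88100 = 1.26548×10^8 km³/s².
The Hohmann ellipse has a_t = (r₁ + r₂)/2 = 4.2655×10^5 km.
Circular speed at r₁: v₁ = √(μ/r₁) = √(1.26548×10^8/88100) = 37.900 km/s.
On the transfer ellipse at r₁, vis-viva gives v_p = √[μ(2/r₁ − 1/a_t)] = 50.756 km/s.
First burn Δv₁ = |v_p − v₁| = 12.856 km/s.
Circular speed at r₂: v₂ = √(μ/r₂) = 12.8616 km/s.
Transfer-orbit speed at r₂: v_a = √[μ(2/r₂ − 1/a_t)] = 5.84520 km/s.
Second burn Δv₂ = |v₂ − v_a| = 7.0164 km/s.
Total Δv = Δv₁ + Δv₂ = 19.87 km/s.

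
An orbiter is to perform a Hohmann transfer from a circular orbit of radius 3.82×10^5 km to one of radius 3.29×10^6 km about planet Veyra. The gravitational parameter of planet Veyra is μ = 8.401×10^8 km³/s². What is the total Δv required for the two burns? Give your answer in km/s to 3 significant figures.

Δv = 24.6 km/s

Semi-major axis of the transfer orbit: a_t = (3.820×10^5 + 3.290×10^6)/2 = 1.836×10^6 km.
At r₁ the circular-orbit speed is v₁ = √(μ/r₁) = 46.90 km/s.
Transfer-orbit speed at r₁ (vis-viva): v_p = √[μ(2/r₁ − 1/a_t)] = 62.78 km/s.
First burn Δv₁ = |v_p − v₁| = 15.88 km/s.
At r₂, v₂ = √(μ/r₂) = 15.98 km/s.
Transfer-orbit speed at r₂: v_a = √[μ(2/r₂ − 1/a_t)] = 7.289 km/s.
Second burn Δv₂ = |v₂ − v_a| = 8.691 km/s.
Δv = Δv₁ + Δv₂ = 15.88 + 8.691 = 24.57 km/s.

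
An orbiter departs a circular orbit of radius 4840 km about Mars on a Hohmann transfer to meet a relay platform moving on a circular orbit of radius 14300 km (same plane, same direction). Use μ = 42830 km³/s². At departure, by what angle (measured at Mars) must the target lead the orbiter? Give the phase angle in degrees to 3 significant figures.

φ = 81.5°

Semi-major axis of the transfer orbit: a_t = (4840 + 14300)/2 = 9570 km.
Transfer time t = π√(a_t³/μ) = 14212 s.
Target angular speed ω₂ = √(μ/r₂³) = 1.2102×10^-4 rad/s.
Angle swept by the target during transfer: ω₂·t = 1.71994 rad = 98.545°.
The orbiter traverses 180° on the transfer ellipse, so the target must lead by 180° − 98.545° = 81.5°.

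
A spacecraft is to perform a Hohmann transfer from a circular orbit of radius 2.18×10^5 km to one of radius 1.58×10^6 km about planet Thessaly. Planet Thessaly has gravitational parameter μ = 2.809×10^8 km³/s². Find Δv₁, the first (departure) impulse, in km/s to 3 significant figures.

Semi-major axis of the transfer orbit: a_t = (2.180×10^5 + 1.580×10^6)/2 = 8.990×10^5 km.
On the circular orbit at r = 2.180×10^5 km, v_c = √(μ/r) = 35.90 km/s.
Vis-viva on the transfer ellipse at r = 2.180×10^5 km gives v_t = √[μ(2/r − 1/a_t)] = 47.59 km/s.
Δv₁ = |v_t − v_c| = |47.59 − 35.90| = 11.69 km/s.

Δv₁ = 11.7 km/s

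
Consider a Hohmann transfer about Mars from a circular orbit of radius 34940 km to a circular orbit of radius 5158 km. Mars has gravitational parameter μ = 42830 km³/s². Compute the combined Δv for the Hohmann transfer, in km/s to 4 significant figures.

The Hohmann ellipse has a_t = (r₁ + r₂)/2 = 20049 km.
Circular speed at r₁: v₁ = √(μ/r₁) = √(42830/34940) = 1.1072 km/s.
Transfer-orbit speed at r₁ (vis-viva equation): v_a = √[μ(2/r₁ − 1/a_t)] = 0.56157 km/s.
First burn Δv₁ = |v_a − v₁| = 0.5456 km/s.
At r₂, v₂ = √(μ/r₂) = 2.8816 km/s.
Transfer-orbit speed at r₂: v_p = √[μ(2/r₂ − 1/a_t)] = 3.8041 km/s.
Second burn Δv₂ = |v₂ − v_p| = 0.9225 km/s.
Δv = Δv₁ + Δv₂ = 0.5456 + 0.9225 = 1.468 km/s.

Δv = 1.468 km/s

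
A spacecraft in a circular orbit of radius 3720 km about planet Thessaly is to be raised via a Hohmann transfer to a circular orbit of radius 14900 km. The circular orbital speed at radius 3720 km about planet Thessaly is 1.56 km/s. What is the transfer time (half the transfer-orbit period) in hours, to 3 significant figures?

From the circular-orbit relation v² = μ/r at r = 3720 km: μ = v²r = (1.56)² × 3720 = 9052.99 km³/s².
Transfer-ellipse semi-major axis a_t = (r₁ + r₂)/2 = (3720 + 14900)/2 = 9310 km.
By Kepler's third law the transfer-orbit period is T = 2π√(a_t³/μ), so t = T/2 = 29660 s.
Converting: 29660 s ÷ 3600 s/hour = 8.24 hours.

t = 8.24 hours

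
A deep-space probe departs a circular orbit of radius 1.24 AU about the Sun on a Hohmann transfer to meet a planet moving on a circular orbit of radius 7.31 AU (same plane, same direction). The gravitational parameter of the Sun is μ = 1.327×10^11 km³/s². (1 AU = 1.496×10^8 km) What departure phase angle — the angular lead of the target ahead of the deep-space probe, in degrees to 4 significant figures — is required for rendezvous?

φ = 99.50°

In km: r₁ = 1.24 × 1.496×10^8 = 1.85504×10^8 km; r₂ = 7.31 × 1.496×10^8 = 1.093576×10^9 km.
Transfer-ellipse semi-major axis a_t = (r₁ + r₂)/2 = (1.85504×10^8 + 1.093576×10^9)/2 = 6.3954×10^8 km.
Transfer time t = π√(a_t³/μ) = 1.395×10^8 s.
The target's mean motion on its circular orbit is ω₂ = √(μ/r₂³) = 1.007×10^-8 rad/s.
Angle swept by the target during transfer: ω₂·t = 1.405 rad = 80.50°.
Arrival is 180° from departure on the ellipse, so φ = 180° − 80.50° = 99.50°.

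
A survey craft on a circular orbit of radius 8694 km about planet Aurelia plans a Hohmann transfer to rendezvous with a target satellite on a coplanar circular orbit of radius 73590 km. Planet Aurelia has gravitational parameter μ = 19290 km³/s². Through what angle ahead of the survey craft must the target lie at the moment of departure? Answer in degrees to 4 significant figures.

φ = 104.8°

The Hohmann ellipse has a_t = (r₁ + r₂)/2 = 41142 km.
The half-period of the transfer ellipse is t = π√(a_t³/μ) = 1.8876×10^5 s.
The target's mean motion on its circular orbit is ω₂ = √(μ/r₂³) = 6.9573×10^-6 rad/s.
Angle swept by the target during transfer: ω₂·t = 1.31326 rad = 75.24°.
The survey craft traverses 180° on the transfer ellipse, so the target must lead by 180° − 75.24° = 104.8°.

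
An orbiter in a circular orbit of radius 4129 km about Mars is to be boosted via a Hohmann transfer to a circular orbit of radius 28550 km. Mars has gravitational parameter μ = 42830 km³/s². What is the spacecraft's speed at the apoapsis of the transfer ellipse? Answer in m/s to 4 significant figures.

v = 615.7 m/s

Semi-major axis of the transfer orbit: a_t = (4129 + 28550)/2 = 16339.5 km.
The apoapsis of the transfer ellipse is at r = 28550 km.
Vis-viva: v = √[μ(2/r − 1/a_t)] = √[42830 × (2/28550 − 1/16339.5)] = 0.6157 km/s.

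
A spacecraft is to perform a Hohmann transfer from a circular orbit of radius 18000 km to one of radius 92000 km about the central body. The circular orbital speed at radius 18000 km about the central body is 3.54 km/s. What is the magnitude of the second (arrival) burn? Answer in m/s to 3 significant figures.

Δv₂ = 670 m/s

From the circular-orbit relation v² = μ/r at r = 18000 km: μ = v²r = (3.54)² × 18000 = 2.25569×10^5 km³/s².
The Hohmann ellipse has a_t = (r₁ + r₂)/2 = 55000 km.
Circular speed at r = 92000 km: v_c = √(μ/r) = 1.56583 km/s.
Transfer-orbit speed at the same r (vis-viva, a = a_t): v_t = √[μ(2/r − 1/a_t)] = 0.895778 km/s.
Δv₂ = |v_t − v_c| = |0.895778 − 1.56583| = 0.6701 km/s.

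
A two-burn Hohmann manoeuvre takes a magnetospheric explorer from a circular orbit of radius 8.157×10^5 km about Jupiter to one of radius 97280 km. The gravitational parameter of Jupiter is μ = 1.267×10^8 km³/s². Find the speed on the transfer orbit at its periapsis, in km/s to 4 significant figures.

The Hohmann ellipse has a_t = (r₁ + r₂)/2 = 4.5649×10^5 km.
The periapsis of the transfer ellipse is at r = 97280 km.
Applying v² = μ(2/r − 1/a_t): v = 48.24 km/s.

v = 48.24 km/s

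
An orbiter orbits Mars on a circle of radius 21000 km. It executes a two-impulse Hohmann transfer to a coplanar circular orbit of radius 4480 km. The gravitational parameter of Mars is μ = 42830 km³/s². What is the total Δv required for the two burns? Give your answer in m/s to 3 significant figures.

Transfer-ellipse semi-major axis a_t = (r₁ + r₂)/2 = (21000 + 4480)/2 = 12740 km.
At r₁ the circular-orbit speed is v₁ = √(μ/r₁) = 1.4281 km/s.
Transfer-orbit speed at r₁ (v² = μ(2/r − 1/a)): v_a = √[μ(2/r₁ − 1/a_t)] = 0.84687 km/s.
First burn Δv₁ = |v_a − v₁| = 0.5812 km/s.
Circular speed at r₂: v₂ = √(μ/r₂) = 3.091968 km/s.
Transfer-orbit speed at r₂: v_p = √[μ(2/r₂ − 1/a_t)] = 3.969721 km/s.
Second burn Δv₂ = |v₂ − v_p| = 0.8778 km/s.
Total Δv = Δv₁ + Δv₂ = 1.459 km/s.

Δv = 1460 m/s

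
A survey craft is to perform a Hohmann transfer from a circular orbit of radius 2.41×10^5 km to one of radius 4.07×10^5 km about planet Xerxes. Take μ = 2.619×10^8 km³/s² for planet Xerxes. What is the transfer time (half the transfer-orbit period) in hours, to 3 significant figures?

Transfer-ellipse semi-major axis a_t = (r₁ + r₂)/2 = (2.410×10^5 + 4.070×10^5)/2 = 3.240×10^5 km.
By Kepler's third law the transfer-orbit period is T = 2π√(a_t³/μ), so t = T/2 = 35800 s.
Converting: 35800 s ÷ 3600 s/hour = 9.94 hours.

t = 9.94 hours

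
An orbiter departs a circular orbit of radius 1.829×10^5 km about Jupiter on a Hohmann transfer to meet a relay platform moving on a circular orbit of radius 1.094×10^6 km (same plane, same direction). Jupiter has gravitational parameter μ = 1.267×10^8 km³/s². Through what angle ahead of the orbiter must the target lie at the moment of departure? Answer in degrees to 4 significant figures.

φ = 99.75°

Semi-major axis of the transfer orbit: a_t = (1.829×10^5 + 1.094×10^6)/2 = 6.3845×10^5 km.
Transfer time t = π√(a_t³/μ) = 1.4238×10^5 s.
The target's mean motion on its circular orbit is ω₂ = √(μ/r₂³) = 9.8370×10^-6 rad/s.
Angle swept by the target during transfer: ω₂·t = 1.4006 rad = 80.25°.
Arrival is 180° from departure on the ellipse, so φ = 180° − 80.25° = 99.75°.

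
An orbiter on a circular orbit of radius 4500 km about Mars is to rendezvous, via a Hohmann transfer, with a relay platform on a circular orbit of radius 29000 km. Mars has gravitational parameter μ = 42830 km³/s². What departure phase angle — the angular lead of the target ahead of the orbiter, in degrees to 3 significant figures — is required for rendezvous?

φ = 101°

Transfer-ellipse semi-major axis a_t = (r₁ + r₂)/2 = (4500 + 29000)/2 = 16750 km.
The half-period of the transfer ellipse is t = π√(a_t³/μ) = 32910 s.
The target's mean motion on its circular orbit is ω₂ = √(μ/r₂³) = 4.191×10^-5 rad/s.
Angle swept by the target during transfer: ω₂·t = 1.379 rad = 79.01°.
The orbiter traverses 180° on the transfer ellipse, so the target must lead by 180° − 79.01° = 101°.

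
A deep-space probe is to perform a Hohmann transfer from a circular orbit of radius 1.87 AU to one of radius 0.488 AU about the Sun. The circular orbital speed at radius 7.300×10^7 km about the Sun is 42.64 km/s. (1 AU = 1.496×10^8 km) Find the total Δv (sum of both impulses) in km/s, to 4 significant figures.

From the circular-orbit relation v² = μ/r at r = 7.300×10^7 km: μ = v²r = (42.64)² × 7.300×10^7 = 1.32726×10^11 km³/s².
In km: r₁ = 1.87 × 1.496×10^8 = 2.79752×10^8 km; r₂ = 0.488 × 1.496×10^8 = 7.30048×10^7 km.
The Hohmann ellipse has a_t = (r₁ + r₂)/2 = 1.763784×10^8 km.
Circular speed at r₁: v₁ = √(μ/r₁) = √(1.32726×10^11/2.79752×10^8) = 21.7817 km/s.
On the transfer ellipse at r₁, vis-viva gives v_a = √[μ(2/r₁ − 1/a_t)] = 14.0134 km/s.
First burn Δv₁ = |v_a − v₁| = 7.768 km/s.
Circular speed at r₂: v₂ = √(μ/r₂) = 42.64 km/s.
Transfer-orbit speed at r₂: v_p = √[μ(2/r₂ − 1/a_t)] = 53.70 km/s.
Second burn Δv₂ = |v₂ − v_p| = 11.06 km/s.
Total Δv = Δv₁ + Δv₂ = 18.83 km/s.

Δv = 18.83 km/s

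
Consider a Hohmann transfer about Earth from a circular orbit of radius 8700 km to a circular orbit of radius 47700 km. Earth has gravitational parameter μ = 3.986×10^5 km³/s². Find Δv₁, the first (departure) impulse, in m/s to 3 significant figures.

Transfer-ellipse semi-major axis a_t = (r₁ + r₂)/2 = (8700 + 47700)/2 = 28200 km.
Circular speed at r = 8700 km: v_c = √(μ/r) = 6.768759 km/s.
Transfer-orbit speed at the same r (vis-viva, a = a_t): v_t = √[μ(2/r − 1/a_t)] = 8.803263 km/s.
Δv₁ = |v_t − v_c| = |8.803263 − 6.768759| = 2.035 km/s.

Δv₁ = 2030 m/s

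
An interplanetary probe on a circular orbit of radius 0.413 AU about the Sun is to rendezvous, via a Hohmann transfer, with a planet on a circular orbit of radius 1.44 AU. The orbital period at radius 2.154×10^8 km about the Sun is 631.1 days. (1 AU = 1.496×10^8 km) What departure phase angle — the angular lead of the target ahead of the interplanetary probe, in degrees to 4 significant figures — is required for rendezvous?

From Kepler's third law T² = 4π²r³/μ at r = 2.154×10^8 km, T = 631.1 days = 631.1 × 86400 s = 5.452704×10^7 s: μ = 4π²r³/T² = 1.32701×10^11 km³/s².
In km: r₁ = 0.413 × 1.496×10^8 = 6.17848×10^7 km; r₂ = 1.44 × 1.496×10^8 = 2.15424×10^8 km.
Semi-major axis of the transfer orbit: a_t = (6.17848×10^7 + 2.15424×10^8)/2 = 1.386044×10^8 km.
Transfer time t = π√(a_t³/μ) = 1.407275×10^7 s.
The target's mean motion on its circular orbit is ω₂ = √(μ/r₂³) = 1.152114×10^-7 rad/s.
Angle swept by the target during transfer: ω₂·t = 1.62134 rad = 92.90°.
The interplanetary probe traverses 180° on the transfer ellipse, so the target must lead by 180° − 92.90° = 87.10°.

φ = 87.10°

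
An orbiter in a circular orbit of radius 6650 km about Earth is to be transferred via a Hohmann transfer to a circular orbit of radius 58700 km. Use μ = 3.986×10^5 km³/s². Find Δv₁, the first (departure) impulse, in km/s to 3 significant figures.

Δv₁ = 2.63 km/s

Transfer-ellipse semi-major axis a_t = (r₁ + r₂)/2 = (6650 + 58700)/2 = 32675 km.
Circular speed at r = 6650 km: v_c = √(μ/r) = 7.7421 km/s.
Transfer-orbit speed at the same r (vis-viva, a = a_t): v_t = √[μ(2/r − 1/a_t)] = 10.377 km/s.
Δv₁ = |v_t − v_c| = |10.377 − 7.7421| = 2.635 km/s.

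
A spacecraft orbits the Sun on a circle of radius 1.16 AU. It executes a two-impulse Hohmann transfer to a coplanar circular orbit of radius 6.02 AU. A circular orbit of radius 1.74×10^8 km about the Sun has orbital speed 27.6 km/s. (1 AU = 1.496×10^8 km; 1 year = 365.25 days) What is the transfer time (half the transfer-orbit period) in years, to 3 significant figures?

From the circular-orbit relation v² = μ/r at r = 1.74×10^8 km: μ = v²r = (27.6)² × 1.74×10^8 = 1.32546×10^11 km³/s².
In km: r₁ = 1.16 × 1.496×10^8 = 1.73536×10^8 km; r₂ = 6.02 × 1.496×10^8 = 9.00592×10^8 km.
Transfer-ellipse semi-major axis a_t = (r₁ + r₂)/2 = (1.73536×10^8 + 9.00592×10^8)/2 = 5.37064×10^8 km.
By Kepler's third law the transfer-orbit period is T = 2π√(a_t³/μ), so t = T/2 = 1.074×10^8 s.
Converting: 1.074×10^8 s ÷ 3.15576×10^7 s/year (365.25 × 86400) = 3.40 years.

t = 3.40 years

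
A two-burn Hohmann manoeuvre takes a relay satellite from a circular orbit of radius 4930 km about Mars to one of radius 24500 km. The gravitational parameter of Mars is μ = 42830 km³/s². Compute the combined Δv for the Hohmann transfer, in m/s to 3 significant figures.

Semi-major axis of the transfer orbit: a_t = (4930 + 24500)/2 = 14715 km.
At r₁ the circular-orbit speed is v₁ = √(μ/r₁) = 2.94748 km/s.
Transfer-orbit speed at r₁ (vis-viva): v_p = √[μ(2/r₁ − 1/a_t)] = 3.80324 km/s.
First burn Δv₁ = |v_p − v₁| = 0.8558 km/s.
Circular speed at r₂: v₂ = √(μ/r₂) = 1.3222 km/s.
Transfer-orbit speed at r₂: v_a = √[μ(2/r₂ − 1/a_t)] = 0.76530 km/s.
Second burn Δv₂ = |v₂ − v_a| = 0.5569 km/s.
Total Δv = Δv₁ + Δv₂ = 1.413 km/s.

Δv = 1410 m/s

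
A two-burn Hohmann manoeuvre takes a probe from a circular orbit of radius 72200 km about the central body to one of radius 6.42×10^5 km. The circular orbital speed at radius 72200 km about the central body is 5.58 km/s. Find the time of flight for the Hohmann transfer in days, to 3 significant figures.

t = 5.18 days

From the circular-orbit relation v² = μ/r at r = 72200 km: μ = v²r = (5.58)² × 72200 = 2.24805×10^6 km³/s².
The Hohmann ellipse has a_t = (r₁ + r₂)/2 = 3.571×10^5 km.
Half the transfer-orbit period gives t = π√(a_t³/μ) = 4.4713×10^5 s.
Converting: 4.4713×10^5 s ÷ 86400 s/day = 5.18 days.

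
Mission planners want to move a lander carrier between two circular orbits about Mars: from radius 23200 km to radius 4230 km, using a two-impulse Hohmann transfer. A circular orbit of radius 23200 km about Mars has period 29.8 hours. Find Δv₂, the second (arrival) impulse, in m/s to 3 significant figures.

From Kepler's third law T² = 4π²r³/μ at r = 23200 km, T = 29.8 hours = 29.8 × 3600 s = 1.0728×10^5 s: μ = 4π²r³/T² = 42833.8 km³/s².
Transfer-ellipse semi-major axis a_t = (r₁ + r₂)/2 = (23200 + 4230)/2 = 13715 km.
Circular speed at r = 4230 km: v_c = √(μ/r) = 3.18217 km/s.
Vis-viva on the transfer ellipse at r = 4230 km gives v_t = √[μ(2/r − 1/a_t)] = 4.13875 km/s.
Δv₂ = |v_t − v_c| = |4.13875 − 3.18217| = 0.9566 km/s.

Δv₂ = 957 m/s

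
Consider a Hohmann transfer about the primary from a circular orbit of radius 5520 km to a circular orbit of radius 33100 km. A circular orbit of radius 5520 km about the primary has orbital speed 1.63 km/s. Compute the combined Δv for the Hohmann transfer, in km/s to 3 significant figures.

From the circular-orbit relation v² = μ/r at r = 5520 km: μ = v²r = (1.63)² × 5520 = 14666.1 km³/s².
Transfer-ellipse semi-major axis a_t = (r₁ + r₂)/2 = (5520 + 33100)/2 = 19310 km.
Circular speed at r₁: v₁ = √(μ/r₁) = √(14666.1/5520) = 1.63000 km/s.
Transfer-orbit speed at r₁ (vis-viva equation): v_p = √[μ(2/r₁ − 1/a_t)] = 2.13408 km/s.
First burn Δv₁ = |v_p − v₁| = 0.50408 km/s.
Circular speed at r₂: v₂ = √(μ/r₂) = 0.665646 km/s.
Transfer-orbit speed at r₂: v_a = √[μ(2/r₂ − 1/a_t)] = 0.355895 km/s.
Second burn Δv₂ = |v₂ − v_a| = 0.30975 km/s.
Δv = Δv₁ + Δv₂ = 0.50408 + 0.30975 = 0.8138 km/s.

Δv = 0.814 km/s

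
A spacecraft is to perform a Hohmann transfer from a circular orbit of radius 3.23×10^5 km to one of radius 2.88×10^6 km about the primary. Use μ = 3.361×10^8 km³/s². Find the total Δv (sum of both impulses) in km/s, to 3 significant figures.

Δv = 17.0 km/s

Semi-major axis of the transfer orbit: a_t = (3.230×10^5 + 2.880×10^6)/2 = 1.6015×10^6 km.
Circular speed at r₁: v₁ = √(μ/r₁) = √(3.361×10^8/3.230×10^5) = 32.26 km/s.
On the transfer ellipse at r₁, v² = μ(2/r − 1/a) gives v_p = √[μ(2/r₁ − 1/a_t)] = 43.26 km/s.
First burn Δv₁ = |v_p − v₁| = 11.00 km/s.
At r₂, v₂ = √(μ/r₂) = 10.8028 km/s.
Transfer-orbit speed at r₂: v_a = √[μ(2/r₂ − 1/a_t)] = 4.85150 km/s.
Second burn Δv₂ = |v₂ − v_a| = 5.951 km/s.
Total Δv = Δv₁ + Δv₂ = 16.95 km/s.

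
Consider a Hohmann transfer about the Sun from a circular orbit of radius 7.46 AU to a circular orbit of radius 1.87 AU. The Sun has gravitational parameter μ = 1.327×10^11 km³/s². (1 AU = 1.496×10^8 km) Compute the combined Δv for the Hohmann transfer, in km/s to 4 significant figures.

Δv = 9.763 km/s

In km: r₁ = 7.46 × 1.496×10^8 = 1.116016×10^9 km; r₂ = 1.87 × 1.496×10^8 = 2.79752×10^8 km.
Transfer-ellipse semi-major axis a_t = (r₁ + r₂)/2 = (1.116016×10^9 + 2.79752×10^8)/2 = 6.97884×10^8 km.
At r₁ the circular-orbit speed is v₁ = √(μ/r₁) = 10.9044 km/s.
Transfer-orbit speed at r₁ (vis-viva): v_a = √[μ(2/r₁ − 1/a_t)] = 6.90391 km/s.
First burn Δv₁ = |v_a − v₁| = 4.0005 km/s.
Circular speed at r₂: v₂ = √(μ/r₂) = 21.7795 km/s.
Transfer-orbit speed at r₂: v_p = √[μ(2/r₂ − 1/a_t)] = 27.5418 km/s.
Second burn Δv₂ = |v₂ − v_p| = 5.7623 km/s.
Total Δv = Δv₁ + Δv₂ = 9.763 km/s.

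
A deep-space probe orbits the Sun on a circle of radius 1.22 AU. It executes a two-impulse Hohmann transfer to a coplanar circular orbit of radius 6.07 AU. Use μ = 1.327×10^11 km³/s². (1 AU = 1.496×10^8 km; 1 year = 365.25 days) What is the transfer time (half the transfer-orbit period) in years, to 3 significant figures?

In km: r₁ = 1.22 × 1.496×10^8 = 1.82512×10^8 km; r₂ = 6.07 × 1.496×10^8 = 9.08072×10^8 km.
Transfer-ellipse semi-major axis a_t = (r₁ + r₂)/2 = (1.82512×10^8 + 9.08072×10^8)/2 = 5.45292×10^8 km.
Half the transfer-orbit period gives t = π√(a_t³/μ) = 1.098×10^8 s.
Converting: 1.098×10^8 s ÷ 3.15576×10^7 s/year (365.25 × 86400) = 3.48 years.

t = 3.48 years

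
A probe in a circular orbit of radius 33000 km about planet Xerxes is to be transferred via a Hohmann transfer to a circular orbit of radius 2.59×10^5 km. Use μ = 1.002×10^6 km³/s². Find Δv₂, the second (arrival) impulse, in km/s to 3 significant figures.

Δv₂ = 1.03 km/s

Transfer-ellipse semi-major axis a_t = (r₁ + r₂)/2 = (33000 + 2.590×10^5)/2 = 1.460×10^5 km.
Circular speed at r = 2.590×10^5 km: v_c = √(μ/r) = 1.967 km/s.
Vis-viva on the transfer ellipse at r = 2.590×10^5 km gives v_t = √[μ(2/r − 1/a_t)] = 0.9351 km/s.
Δv₂ = |v_t − v_c| = |0.9351 − 1.967| = 1.032 km/s.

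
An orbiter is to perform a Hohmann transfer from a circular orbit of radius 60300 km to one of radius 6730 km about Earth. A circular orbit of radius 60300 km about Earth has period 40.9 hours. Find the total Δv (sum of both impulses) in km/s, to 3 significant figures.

Δv = 4.05 km/s

From Kepler's third law T² = 4π²r³/μ at r = 60300 km, T = 40.9 hours = 40.9 × 3600 s = 1.4724×10^5 s: μ = 4π²r³/T² = 3.99264×10^5 km³/s².
The Hohmann ellipse has a_t = (r₁ + r₂)/2 = 33515 km.
At r₁ the circular-orbit speed is v₁ = √(μ/r₁) = 2.573 km/s.
Transfer-orbit speed at r₁ (vis-viva): v_a = √[μ(2/r₁ − 1/a_t)] = 1.153 km/s.
First burn Δv₁ = |v_a − v₁| = 1.420 km/s.
Circular speed at r₂: v₂ = √(μ/r₂) = 7.7023 km/s.
Transfer-orbit speed at r₂: v_p = √[μ(2/r₂ − 1/a_t)] = 10.331 km/s.
Second burn Δv₂ = |v₂ − v_p| = 2.629 km/s.
Δv = Δv₁ + Δv₂ = 1.420 + 2.629 = 4.049 km/s.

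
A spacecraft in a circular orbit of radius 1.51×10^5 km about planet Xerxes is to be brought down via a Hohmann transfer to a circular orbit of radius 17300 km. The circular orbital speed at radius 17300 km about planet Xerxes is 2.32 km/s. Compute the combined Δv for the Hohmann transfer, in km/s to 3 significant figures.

Δv = 1.22 km/s

From the circular-orbit relation v² = μ/r at r = 17300 km: μ = v²r = (2.32)² × 17300 = 93115.5 km³/s².
Semi-major axis of the transfer orbit: a_t = (1.510×10^5 + 17300)/2 = 84150 km.
At r₁ the circular-orbit speed is v₁ = √(μ/r₁) = 0.7853 km/s.
On the transfer ellipse at r₁, vis-viva equation gives v_a = √[μ(2/r₁ − 1/a_t)] = 0.3561 km/s.
First burn Δv₁ = |v_a − v₁| = 0.4292 km/s.
Circular speed at r₂: v₂ = √(μ/r₂) = 2.3200 km/s.
Transfer-orbit speed at r₂: v_p = √[μ(2/r₂ − 1/a_t)] = 3.1078 km/s.
Second burn Δv₂ = |v₂ − v_p| = 0.7878 km/s.
Δv = Δv₁ + Δv₂ = 0.4292 + 0.7878 = 1.217 km/s.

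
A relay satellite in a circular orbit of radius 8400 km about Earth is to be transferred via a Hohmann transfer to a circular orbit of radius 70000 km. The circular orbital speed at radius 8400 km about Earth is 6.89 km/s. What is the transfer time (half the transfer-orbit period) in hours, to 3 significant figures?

From the circular-orbit relation v² = μ/r at r = 8400 km: μ = v²r = (6.89)² × 8400 = 3.98766×10^5 km³/s².
Transfer-ellipse semi-major axis a_t = (r₁ + r₂)/2 = (8400 + 70000)/2 = 39200 km.
Transfer time t = π√(a_t³/μ) = π√((39200)³ / 3.98766×10^5) = 38610 s.
Converting: 38610 s ÷ 3600 s/hour = 10.7 hours.

t = 10.7 hours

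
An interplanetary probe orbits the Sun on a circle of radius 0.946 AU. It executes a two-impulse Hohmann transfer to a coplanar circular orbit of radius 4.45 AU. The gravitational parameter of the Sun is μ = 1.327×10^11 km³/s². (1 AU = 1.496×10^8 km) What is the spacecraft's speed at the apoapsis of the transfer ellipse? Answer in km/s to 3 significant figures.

v = 8.36 km/s

In km: r₁ = 0.946 × 1.496×10^8 = 1.415216×10^8 km; r₂ = 4.45 × 1.496×10^8 = 6.6572×10^8 km.
Transfer-ellipse semi-major axis a_t = (r₁ + r₂)/2 = (1.415216×10^8 + 6.6572×10^8)/2 = 4.036208×10^8 km.
The apoapsis of the transfer ellipse is at r = 6.6572×10^8 km.
From the vis-viva equation, v = √[μ(2/r − 1/a_t)] = 8.360 km/s.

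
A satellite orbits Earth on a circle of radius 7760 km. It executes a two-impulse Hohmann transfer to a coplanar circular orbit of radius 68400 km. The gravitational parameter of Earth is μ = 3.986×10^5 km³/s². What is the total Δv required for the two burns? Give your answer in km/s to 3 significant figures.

Δv = 3.76 km/s

Semi-major axis of the transfer orbit: a_t = (7760 + 68400)/2 = 38080 km.
At r₁ the circular-orbit speed is v₁ = √(μ/r₁) = 7.1670 km/s.
On the transfer ellipse at r₁, vis-viva gives v_p = √[μ(2/r₁ − 1/a_t)] = 9.6054 km/s.
First burn Δv₁ = |v_p − v₁| = 2.4384 km/s.
At r₂, v₂ = √(μ/r₂) = 2.4140 km/s.
Transfer-orbit speed at r₂: v_a = √[μ(2/r₂ − 1/a_t)] = 1.0897 km/s.
Second burn Δv₂ = |v₂ − v_a| = 1.3243 km/s.
Total Δv = Δv₁ + Δv₂ = 3.763 km/s.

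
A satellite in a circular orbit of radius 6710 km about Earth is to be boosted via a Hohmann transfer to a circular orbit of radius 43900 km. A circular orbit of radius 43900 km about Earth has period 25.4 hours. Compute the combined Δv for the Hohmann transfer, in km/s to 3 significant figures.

Δv = 3.91 km/s

From Kepler's third law T² = 4π²r³/μ at r = 43900 km, T = 25.4 hours = 25.4 × 3600 s = 91440 s: μ = 4π²r³/T² = 3.99467×10^5 km³/s².
Semi-major axis of the transfer orbit: a_t = (6710 + 43900)/2 = 25305 km.
At r₁ the circular-orbit speed is v₁ = √(μ/r₁) = 7.7158 km/s.
Transfer-orbit speed at r₁ (vis-viva): v_p = √[μ(2/r₁ − 1/a_t)] = 10.163 km/s.
First burn Δv₁ = |v_p − v₁| = 2.447 km/s.
Circular speed at r₂: v₂ = √(μ/r₂) = 3.0165 km/s.
Transfer-orbit speed at r₂: v_a = √[μ(2/r₂ − 1/a_t)] = 1.5533 km/s.
Second burn Δv₂ = |v₂ − v_a| = 1.463 km/s.
Δv = Δv₁ + Δv₂ = 2.447 + 1.463 = 3.910 km/s.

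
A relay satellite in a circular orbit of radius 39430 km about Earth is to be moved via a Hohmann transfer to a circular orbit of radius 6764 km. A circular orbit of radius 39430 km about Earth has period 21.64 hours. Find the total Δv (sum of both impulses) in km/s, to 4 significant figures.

Δv = 3.813 km/s

From Kepler's third law T² = 4π²r³/μ at r = 39430 km, T = 21.64 hours = 21.64 × 3600 s = 77904 s: μ = 4π²r³/T² = 3.98768×10^5 km³/s².
Transfer-ellipse semi-major axis a_t = (r₁ + r₂)/2 = (39430 + 6764)/2 = 23097 km.
At r₁ the circular-orbit speed is v₁ = √(μ/r₁) = 3.180 km/s.
On the transfer ellipse at r₁, vis-viva gives v_a = √[μ(2/r₁ − 1/a_t)] = 1.721 km/s.
First burn Δv₁ = |v_a − v₁| = 1.459 km/s.
Circular speed at r₂: v₂ = √(μ/r₂) = 7.6782 km/s.
Transfer-orbit speed at r₂: v_p = √[μ(2/r₂ − 1/a_t)] = 10.032 km/s.
Second burn Δv₂ = |v₂ − v_p| = 2.354 km/s.
Total Δv = Δv₁ + Δv₂ = 3.813 km/s.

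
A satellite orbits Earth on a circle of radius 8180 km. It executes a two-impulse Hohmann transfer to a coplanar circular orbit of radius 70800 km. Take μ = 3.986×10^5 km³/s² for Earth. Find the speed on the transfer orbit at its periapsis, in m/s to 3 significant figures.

v = 9350 m/s

Transfer-ellipse semi-major axis a_t = (r₁ + r₂)/2 = (8180 + 70800)/2 = 39490 km.
The periapsis of the transfer ellipse is at r = 8180 km.
Applying v² = μ(2/r − 1/a_t): v = 9.347 km/s.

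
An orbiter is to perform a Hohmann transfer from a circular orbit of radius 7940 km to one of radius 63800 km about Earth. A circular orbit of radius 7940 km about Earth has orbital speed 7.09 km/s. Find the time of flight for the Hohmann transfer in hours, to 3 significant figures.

From the circular-orbit relation v² = μ/r at r = 7940 km: μ = v²r = (7.09)² × 7940 = 3.99129×10^5 km³/s².
Transfer-ellipse semi-major axis a_t = (r₁ + r₂)/2 = (7940 + 63800)/2 = 35870 km.
Transfer time t = π√(a_t³/μ) = π√((35870)³ / 3.99129×10^5) = 33780 s.
Converting: 33780 s ÷ 3600 s/hour = 9.38 hours.

t = 9.38 hours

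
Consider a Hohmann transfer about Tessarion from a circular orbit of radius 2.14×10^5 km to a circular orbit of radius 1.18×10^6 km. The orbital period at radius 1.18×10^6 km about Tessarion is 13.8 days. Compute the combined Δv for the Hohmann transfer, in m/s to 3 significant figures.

Δv = 7170 m/s

From Kepler's third law T² = 4π²r³/μ at r = 1.18×10^6 km, T = 13.8 days = 13.8 × 86400 s = 1.19232×10^6 s: μ = 4π²r³/T² = 4.56268×10^7 km³/s².
Transfer-ellipse semi-major axis a_t = (r₁ + r₂)/2 = (2.140×10^5 + 1.180×10^6)/2 = 6.970×10^5 km.
Circular speed at r₁: v₁ = √(μ/r₁) = √(4.56268×10^7/2.140×10^5) = 14.602 km/s.
On the transfer ellipse at r₁, v² = μ(2/r − 1/a) gives v_p = √[μ(2/r₁ − 1/a_t)] = 18.999 km/s.
First burn Δv₁ = |v_p − v₁| = 4.397 km/s.
Circular speed at r₂: v₂ = √(μ/r₂) = 6.2183 km/s.
Transfer-orbit speed at r₂: v_a = √[μ(2/r₂ − 1/a_t)] = 3.4456 km/s.
Second burn Δv₂ = |v₂ − v_a| = 2.773 km/s.
Total Δv = Δv₁ + Δv₂ = 7.170 km/s.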